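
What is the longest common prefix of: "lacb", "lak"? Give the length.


Words: lacb, lak
  Position 0: all 'l' => match
  Position 1: all 'a' => match
  Position 2: ('c', 'k') => mismatch, stop
LCP = "la" (length 2)

2


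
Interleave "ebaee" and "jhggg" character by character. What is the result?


Interleaving "ebaee" and "jhggg":
  Position 0: 'e' from first, 'j' from second => "ej"
  Position 1: 'b' from first, 'h' from second => "bh"
  Position 2: 'a' from first, 'g' from second => "ag"
  Position 3: 'e' from first, 'g' from second => "eg"
  Position 4: 'e' from first, 'g' from second => "eg"
Result: ejbhagegeg

ejbhagegeg


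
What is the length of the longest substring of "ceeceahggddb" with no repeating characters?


Input: "ceeceahggddb"
Sliding window (track last position of each char):
  Position 0 ('c'): window [0,0] length 1 -- new best
  Position 1 ('e'): window [0,1] length 2 -- new best
  Position 2 ('e'): repeat (last at 1), move window start to 2
  Position 2 ('e'): window [2,2] length 1
  Position 3 ('c'): window [2,3] length 2
  Position 4 ('e'): repeat (last at 2), move window start to 3
  Position 4 ('e'): window [3,4] length 2
  Position 5 ('a'): window [3,5] length 3 -- new best
  Position 6 ('h'): window [3,6] length 4 -- new best
  Position 7 ('g'): window [3,7] length 5 -- new best
  Position 8 ('g'): repeat (last at 7), move window start to 8
  Position 8 ('g'): window [8,8] length 1
  Position 9 ('d'): window [8,9] length 2
  Position 10 ('d'): repeat (last at 9), move window start to 10
  Position 10 ('d'): window [10,10] length 1
  Position 11 ('b'): window [10,11] length 2
Longest substring with no repeats: "ceahg" with length 5

5


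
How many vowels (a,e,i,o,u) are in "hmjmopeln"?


Input: hmjmopeln
Checking each character:
  'h' at position 0: consonant
  'm' at position 1: consonant
  'j' at position 2: consonant
  'm' at position 3: consonant
  'o' at position 4: vowel (running total: 1)
  'p' at position 5: consonant
  'e' at position 6: vowel (running total: 2)
  'l' at position 7: consonant
  'n' at position 8: consonant
Total vowels: 2

2


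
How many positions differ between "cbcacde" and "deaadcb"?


Comparing "cbcacde" and "deaadcb" position by position:
  Position 0: 'c' vs 'd' => DIFFER
  Position 1: 'b' vs 'e' => DIFFER
  Position 2: 'c' vs 'a' => DIFFER
  Position 3: 'a' vs 'a' => same
  Position 4: 'c' vs 'd' => DIFFER
  Position 5: 'd' vs 'c' => DIFFER
  Position 6: 'e' vs 'b' => DIFFER
Positions that differ: 6

6


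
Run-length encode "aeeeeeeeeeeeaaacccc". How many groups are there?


Input: aeeeeeeeeeeeaaacccc
Scanning for consecutive runs:
  Group 1: 'a' x 1 (positions 0-0)
  Group 2: 'e' x 11 (positions 1-11)
  Group 3: 'a' x 3 (positions 12-14)
  Group 4: 'c' x 4 (positions 15-18)
Total groups: 4

4


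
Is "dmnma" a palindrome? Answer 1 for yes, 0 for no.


Input: dmnma
Reversed: amnmd
  Compare pos 0 ('d') with pos 4 ('a'): MISMATCH
  Compare pos 1 ('m') with pos 3 ('m'): match
Result: not a palindrome

0


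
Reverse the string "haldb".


Input: haldb
Reading characters right to left:
  Position 4: 'b'
  Position 3: 'd'
  Position 2: 'l'
  Position 1: 'a'
  Position 0: 'h'
Reversed: bdlah

bdlah


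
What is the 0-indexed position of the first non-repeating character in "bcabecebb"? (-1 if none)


Input: bcabecebb
Character frequencies:
  'a': 1
  'b': 4
  'c': 2
  'e': 2
Scanning left to right for freq == 1:
  Position 0 ('b'): freq=4, skip
  Position 1 ('c'): freq=2, skip
  Position 2 ('a'): unique! => answer = 2

2


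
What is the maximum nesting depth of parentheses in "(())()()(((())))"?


Input: "(())()()(((())))"
Tracking depth:
  Position 0 '(': depth becomes 1
  Position 1 '(': depth becomes 2
  Position 2 ')': depth becomes 1
  Position 3 ')': depth becomes 0
  Position 4 '(': depth becomes 1
  Position 5 ')': depth becomes 0
  Position 6 '(': depth becomes 1
  Position 7 ')': depth becomes 0
  Position 8 '(': depth becomes 1
  Position 9 '(': depth becomes 2
  Position 10 '(': depth becomes 3
  Position 11 '(': depth becomes 4
  Position 12 ')': depth becomes 3
  Position 13 ')': depth becomes 2
  Position 14 ')': depth becomes 1
  Position 15 ')': depth becomes 0
Maximum depth reached: 4

4


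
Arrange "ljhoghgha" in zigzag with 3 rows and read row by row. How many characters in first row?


Zigzag "ljhoghgha" into 3 rows:
Placing characters:
  'l' => row 0
  'j' => row 1
  'h' => row 2
  'o' => row 1
  'g' => row 0
  'h' => row 1
  'g' => row 2
  'h' => row 1
  'a' => row 0
Rows:
  Row 0: "lga"
  Row 1: "johh"
  Row 2: "hg"
First row length: 3

3


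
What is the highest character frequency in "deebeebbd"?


Input: deebeebbd
Character counts:
  'b': 3
  'd': 2
  'e': 4
Maximum frequency: 4

4


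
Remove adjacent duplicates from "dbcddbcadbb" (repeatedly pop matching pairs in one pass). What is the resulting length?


Input: dbcddbcadbb
Stack-based adjacent duplicate removal:
  Read 'd': push. Stack: d
  Read 'b': push. Stack: db
  Read 'c': push. Stack: dbc
  Read 'd': push. Stack: dbcd
  Read 'd': matches stack top 'd' => pop. Stack: dbc
  Read 'b': push. Stack: dbcb
  Read 'c': push. Stack: dbcbc
  Read 'a': push. Stack: dbcbca
  Read 'd': push. Stack: dbcbcad
  Read 'b': push. Stack: dbcbcadb
  Read 'b': matches stack top 'b' => pop. Stack: dbcbcad
Final stack: "dbcbcad" (length 7)

7


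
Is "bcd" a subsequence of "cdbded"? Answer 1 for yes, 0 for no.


Check if "bcd" is a subsequence of "cdbded"
Greedy scan:
  Position 0 ('c'): no match needed
  Position 1 ('d'): no match needed
  Position 2 ('b'): matches sub[0] = 'b'
  Position 3 ('d'): no match needed
  Position 4 ('e'): no match needed
  Position 5 ('d'): no match needed
Only matched 1/3 characters => not a subsequence

0


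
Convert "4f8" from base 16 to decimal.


Input: "4f8" in base 16
Positional expansion:
  Digit '4' (value 4) x 16^2 = 1024
  Digit 'f' (value 15) x 16^1 = 240
  Digit '8' (value 8) x 16^0 = 8
Sum = 1272

1272


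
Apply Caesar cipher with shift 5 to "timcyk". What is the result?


Caesar cipher: shift "timcyk" by 5
  't' (pos 19) + 5 = pos 24 = 'y'
  'i' (pos 8) + 5 = pos 13 = 'n'
  'm' (pos 12) + 5 = pos 17 = 'r'
  'c' (pos 2) + 5 = pos 7 = 'h'
  'y' (pos 24) + 5 = pos 3 = 'd'
  'k' (pos 10) + 5 = pos 15 = 'p'
Result: ynrhdp

ynrhdp


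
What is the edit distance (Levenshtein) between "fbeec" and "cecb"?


Computing edit distance: "fbeec" -> "cecb"
DP table:
           c    e    c    b
      0    1    2    3    4
  f   1    1    2    3    4
  b   2    2    2    3    3
  e   3    3    2    3    4
  e   4    4    3    3    4
  c   5    4    4    3    4
Edit distance = dp[5][4] = 4

4


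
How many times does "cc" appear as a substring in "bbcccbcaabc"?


Searching for "cc" in "bbcccbcaabc"
Scanning each position:
  Position 0: "bb" => no
  Position 1: "bc" => no
  Position 2: "cc" => MATCH
  Position 3: "cc" => MATCH
  Position 4: "cb" => no
  Position 5: "bc" => no
  Position 6: "ca" => no
  Position 7: "aa" => no
  Position 8: "ab" => no
  Position 9: "bc" => no
Total occurrences: 2

2


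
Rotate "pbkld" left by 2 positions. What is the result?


Input: "pbkld", rotate left by 2
First 2 characters: "pb"
Remaining characters: "kld"
Concatenate remaining + first: "kld" + "pb" = "kldpb"

kldpb


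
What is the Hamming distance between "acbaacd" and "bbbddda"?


Comparing "acbaacd" and "bbbddda" position by position:
  Position 0: 'a' vs 'b' => differ
  Position 1: 'c' vs 'b' => differ
  Position 2: 'b' vs 'b' => same
  Position 3: 'a' vs 'd' => differ
  Position 4: 'a' vs 'd' => differ
  Position 5: 'c' vs 'd' => differ
  Position 6: 'd' vs 'a' => differ
Total differences (Hamming distance): 6

6


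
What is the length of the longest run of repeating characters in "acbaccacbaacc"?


Input: "acbaccacbaacc"
Scanning for longest run:
  Position 1 ('c'): new char, reset run to 1
  Position 2 ('b'): new char, reset run to 1
  Position 3 ('a'): new char, reset run to 1
  Position 4 ('c'): new char, reset run to 1
  Position 5 ('c'): continues run of 'c', length=2
  Position 6 ('a'): new char, reset run to 1
  Position 7 ('c'): new char, reset run to 1
  Position 8 ('b'): new char, reset run to 1
  Position 9 ('a'): new char, reset run to 1
  Position 10 ('a'): continues run of 'a', length=2
  Position 11 ('c'): new char, reset run to 1
  Position 12 ('c'): continues run of 'c', length=2
Longest run: 'c' with length 2

2


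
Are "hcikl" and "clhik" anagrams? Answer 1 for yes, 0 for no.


Strings: "hcikl", "clhik"
Sorted first:  chikl
Sorted second: chikl
Sorted forms match => anagrams

1


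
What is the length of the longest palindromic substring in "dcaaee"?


Input: "dcaaee"
Checking substrings for palindromes:
  [2:4] "aa" (len 2) => palindrome
  [4:6] "ee" (len 2) => palindrome
Longest palindromic substring: "aa" with length 2

2


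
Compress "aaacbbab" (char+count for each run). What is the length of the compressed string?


Input: aaacbbab
Runs:
  'a' x 3 => "a3"
  'c' x 1 => "c1"
  'b' x 2 => "b2"
  'a' x 1 => "a1"
  'b' x 1 => "b1"
Compressed: "a3c1b2a1b1"
Compressed length: 10

10


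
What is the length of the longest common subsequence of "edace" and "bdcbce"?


LCS of "edace" and "bdcbce"
DP table:
           b    d    c    b    c    e
      0    0    0    0    0    0    0
  e   0    0    0    0    0    0    1
  d   0    0    1    1    1    1    1
  a   0    0    1    1    1    1    1
  c   0    0    1    2    2    2    2
  e   0    0    1    2    2    2    3
LCS length = dp[5][6] = 3

3


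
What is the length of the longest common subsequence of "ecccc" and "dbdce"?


LCS of "ecccc" and "dbdce"
DP table:
           d    b    d    c    e
      0    0    0    0    0    0
  e   0    0    0    0    0    1
  c   0    0    0    0    1    1
  c   0    0    0    0    1    1
  c   0    0    0    0    1    1
  c   0    0    0    0    1    1
LCS length = dp[5][5] = 1

1


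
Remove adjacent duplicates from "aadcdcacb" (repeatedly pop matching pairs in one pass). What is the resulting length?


Input: aadcdcacb
Stack-based adjacent duplicate removal:
  Read 'a': push. Stack: a
  Read 'a': matches stack top 'a' => pop. Stack: (empty)
  Read 'd': push. Stack: d
  Read 'c': push. Stack: dc
  Read 'd': push. Stack: dcd
  Read 'c': push. Stack: dcdc
  Read 'a': push. Stack: dcdca
  Read 'c': push. Stack: dcdcac
  Read 'b': push. Stack: dcdcacb
Final stack: "dcdcacb" (length 7)

7


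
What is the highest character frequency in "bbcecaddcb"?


Input: bbcecaddcb
Character counts:
  'a': 1
  'b': 3
  'c': 3
  'd': 2
  'e': 1
Maximum frequency: 3

3


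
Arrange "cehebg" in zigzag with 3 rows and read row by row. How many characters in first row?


Zigzag "cehebg" into 3 rows:
Placing characters:
  'c' => row 0
  'e' => row 1
  'h' => row 2
  'e' => row 1
  'b' => row 0
  'g' => row 1
Rows:
  Row 0: "cb"
  Row 1: "eeg"
  Row 2: "h"
First row length: 2

2


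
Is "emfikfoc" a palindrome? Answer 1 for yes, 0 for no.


Input: emfikfoc
Reversed: cofkifme
  Compare pos 0 ('e') with pos 7 ('c'): MISMATCH
  Compare pos 1 ('m') with pos 6 ('o'): MISMATCH
  Compare pos 2 ('f') with pos 5 ('f'): match
  Compare pos 3 ('i') with pos 4 ('k'): MISMATCH
Result: not a palindrome

0


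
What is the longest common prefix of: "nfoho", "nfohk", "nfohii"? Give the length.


Words: nfoho, nfohk, nfohii
  Position 0: all 'n' => match
  Position 1: all 'f' => match
  Position 2: all 'o' => match
  Position 3: all 'h' => match
  Position 4: ('o', 'k', 'i') => mismatch, stop
LCP = "nfoh" (length 4)

4


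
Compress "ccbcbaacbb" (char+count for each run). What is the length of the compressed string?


Input: ccbcbaacbb
Runs:
  'c' x 2 => "c2"
  'b' x 1 => "b1"
  'c' x 1 => "c1"
  'b' x 1 => "b1"
  'a' x 2 => "a2"
  'c' x 1 => "c1"
  'b' x 2 => "b2"
Compressed: "c2b1c1b1a2c1b2"
Compressed length: 14

14


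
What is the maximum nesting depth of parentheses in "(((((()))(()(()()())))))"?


Input: "(((((()))(()(()()())))))"
Tracking depth:
  Position 0 '(': depth becomes 1
  Position 1 '(': depth becomes 2
  Position 2 '(': depth becomes 3
  Position 3 '(': depth becomes 4
  Position 4 '(': depth becomes 5
  Position 5 '(': depth becomes 6
  Position 6 ')': depth becomes 5
  Position 7 ')': depth becomes 4
  Position 8 ')': depth becomes 3
  Position 9 '(': depth becomes 4
  Position 10 '(': depth becomes 5
  Position 11 ')': depth becomes 4
  Position 12 '(': depth becomes 5
  Position 13 '(': depth becomes 6
  Position 14 ')': depth becomes 5
  Position 15 '(': depth becomes 6
  Position 16 ')': depth becomes 5
  Position 17 '(': depth becomes 6
  Position 18 ')': depth becomes 5
  Position 19 ')': depth becomes 4
  Position 20 ')': depth becomes 3
  Position 21 ')': depth becomes 2
  Position 22 ')': depth becomes 1
  Position 23 ')': depth becomes 0
Maximum depth reached: 6

6


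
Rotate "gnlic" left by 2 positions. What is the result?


Input: "gnlic", rotate left by 2
First 2 characters: "gn"
Remaining characters: "lic"
Concatenate remaining + first: "lic" + "gn" = "licgn"

licgn


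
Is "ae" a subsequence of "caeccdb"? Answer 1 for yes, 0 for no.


Check if "ae" is a subsequence of "caeccdb"
Greedy scan:
  Position 0 ('c'): no match needed
  Position 1 ('a'): matches sub[0] = 'a'
  Position 2 ('e'): matches sub[1] = 'e'
  Position 3 ('c'): no match needed
  Position 4 ('c'): no match needed
  Position 5 ('d'): no match needed
  Position 6 ('b'): no match needed
All 2 characters matched => is a subsequence

1


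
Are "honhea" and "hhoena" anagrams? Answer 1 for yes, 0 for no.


Strings: "honhea", "hhoena"
Sorted first:  aehhno
Sorted second: aehhno
Sorted forms match => anagrams

1


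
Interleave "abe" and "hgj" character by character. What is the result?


Interleaving "abe" and "hgj":
  Position 0: 'a' from first, 'h' from second => "ah"
  Position 1: 'b' from first, 'g' from second => "bg"
  Position 2: 'e' from first, 'j' from second => "ej"
Result: ahbgej

ahbgej


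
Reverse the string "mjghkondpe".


Input: mjghkondpe
Reading characters right to left:
  Position 9: 'e'
  Position 8: 'p'
  Position 7: 'd'
  Position 6: 'n'
  Position 5: 'o'
  Position 4: 'k'
  Position 3: 'h'
  Position 2: 'g'
  Position 1: 'j'
  Position 0: 'm'
Reversed: epdnokhgjm

epdnokhgjm


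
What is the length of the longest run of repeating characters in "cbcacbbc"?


Input: "cbcacbbc"
Scanning for longest run:
  Position 1 ('b'): new char, reset run to 1
  Position 2 ('c'): new char, reset run to 1
  Position 3 ('a'): new char, reset run to 1
  Position 4 ('c'): new char, reset run to 1
  Position 5 ('b'): new char, reset run to 1
  Position 6 ('b'): continues run of 'b', length=2
  Position 7 ('c'): new char, reset run to 1
Longest run: 'b' with length 2

2


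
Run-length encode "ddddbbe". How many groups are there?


Input: ddddbbe
Scanning for consecutive runs:
  Group 1: 'd' x 4 (positions 0-3)
  Group 2: 'b' x 2 (positions 4-5)
  Group 3: 'e' x 1 (positions 6-6)
Total groups: 3

3


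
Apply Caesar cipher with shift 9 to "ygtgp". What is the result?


Caesar cipher: shift "ygtgp" by 9
  'y' (pos 24) + 9 = pos 7 = 'h'
  'g' (pos 6) + 9 = pos 15 = 'p'
  't' (pos 19) + 9 = pos 2 = 'c'
  'g' (pos 6) + 9 = pos 15 = 'p'
  'p' (pos 15) + 9 = pos 24 = 'y'
Result: hpcpy

hpcpy


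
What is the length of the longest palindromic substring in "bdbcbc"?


Input: "bdbcbc"
Checking substrings for palindromes:
  [0:3] "bdb" (len 3) => palindrome
  [2:5] "bcb" (len 3) => palindrome
  [3:6] "cbc" (len 3) => palindrome
Longest palindromic substring: "bdb" with length 3

3


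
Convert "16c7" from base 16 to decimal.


Input: "16c7" in base 16
Positional expansion:
  Digit '1' (value 1) x 16^3 = 4096
  Digit '6' (value 6) x 16^2 = 1536
  Digit 'c' (value 12) x 16^1 = 192
  Digit '7' (value 7) x 16^0 = 7
Sum = 5831

5831


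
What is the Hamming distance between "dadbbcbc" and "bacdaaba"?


Comparing "dadbbcbc" and "bacdaaba" position by position:
  Position 0: 'd' vs 'b' => differ
  Position 1: 'a' vs 'a' => same
  Position 2: 'd' vs 'c' => differ
  Position 3: 'b' vs 'd' => differ
  Position 4: 'b' vs 'a' => differ
  Position 5: 'c' vs 'a' => differ
  Position 6: 'b' vs 'b' => same
  Position 7: 'c' vs 'a' => differ
Total differences (Hamming distance): 6

6


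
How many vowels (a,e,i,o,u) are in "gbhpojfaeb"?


Input: gbhpojfaeb
Checking each character:
  'g' at position 0: consonant
  'b' at position 1: consonant
  'h' at position 2: consonant
  'p' at position 3: consonant
  'o' at position 4: vowel (running total: 1)
  'j' at position 5: consonant
  'f' at position 6: consonant
  'a' at position 7: vowel (running total: 2)
  'e' at position 8: vowel (running total: 3)
  'b' at position 9: consonant
Total vowels: 3

3


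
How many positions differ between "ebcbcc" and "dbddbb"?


Comparing "ebcbcc" and "dbddbb" position by position:
  Position 0: 'e' vs 'd' => DIFFER
  Position 1: 'b' vs 'b' => same
  Position 2: 'c' vs 'd' => DIFFER
  Position 3: 'b' vs 'd' => DIFFER
  Position 4: 'c' vs 'b' => DIFFER
  Position 5: 'c' vs 'b' => DIFFER
Positions that differ: 5

5


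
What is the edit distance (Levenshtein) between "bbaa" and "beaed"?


Computing edit distance: "bbaa" -> "beaed"
DP table:
           b    e    a    e    d
      0    1    2    3    4    5
  b   1    0    1    2    3    4
  b   2    1    1    2    3    4
  a   3    2    2    1    2    3
  a   4    3    3    2    2    3
Edit distance = dp[4][5] = 3

3


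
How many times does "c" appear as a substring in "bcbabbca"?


Searching for "c" in "bcbabbca"
Scanning each position:
  Position 0: "b" => no
  Position 1: "c" => MATCH
  Position 2: "b" => no
  Position 3: "a" => no
  Position 4: "b" => no
  Position 5: "b" => no
  Position 6: "c" => MATCH
  Position 7: "a" => no
Total occurrences: 2

2


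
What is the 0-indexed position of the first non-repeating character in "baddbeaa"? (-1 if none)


Input: baddbeaa
Character frequencies:
  'a': 3
  'b': 2
  'd': 2
  'e': 1
Scanning left to right for freq == 1:
  Position 0 ('b'): freq=2, skip
  Position 1 ('a'): freq=3, skip
  Position 2 ('d'): freq=2, skip
  Position 3 ('d'): freq=2, skip
  Position 4 ('b'): freq=2, skip
  Position 5 ('e'): unique! => answer = 5

5


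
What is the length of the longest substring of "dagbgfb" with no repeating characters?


Input: "dagbgfb"
Sliding window (track last position of each char):
  Position 0 ('d'): window [0,0] length 1 -- new best
  Position 1 ('a'): window [0,1] length 2 -- new best
  Position 2 ('g'): window [0,2] length 3 -- new best
  Position 3 ('b'): window [0,3] length 4 -- new best
  Position 4 ('g'): repeat (last at 2), move window start to 3
  Position 4 ('g'): window [3,4] length 2
  Position 5 ('f'): window [3,5] length 3
  Position 6 ('b'): repeat (last at 3), move window start to 4
  Position 6 ('b'): window [4,6] length 3
Longest substring with no repeats: "dagb" with length 4

4


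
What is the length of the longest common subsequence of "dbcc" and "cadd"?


LCS of "dbcc" and "cadd"
DP table:
           c    a    d    d
      0    0    0    0    0
  d   0    0    0    1    1
  b   0    0    0    1    1
  c   0    1    1    1    1
  c   0    1    1    1    1
LCS length = dp[4][4] = 1

1


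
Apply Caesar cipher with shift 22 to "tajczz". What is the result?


Caesar cipher: shift "tajczz" by 22
  't' (pos 19) + 22 = pos 15 = 'p'
  'a' (pos 0) + 22 = pos 22 = 'w'
  'j' (pos 9) + 22 = pos 5 = 'f'
  'c' (pos 2) + 22 = pos 24 = 'y'
  'z' (pos 25) + 22 = pos 21 = 'v'
  'z' (pos 25) + 22 = pos 21 = 'v'
Result: pwfyvv

pwfyvv


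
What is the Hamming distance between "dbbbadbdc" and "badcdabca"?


Comparing "dbbbadbdc" and "badcdabca" position by position:
  Position 0: 'd' vs 'b' => differ
  Position 1: 'b' vs 'a' => differ
  Position 2: 'b' vs 'd' => differ
  Position 3: 'b' vs 'c' => differ
  Position 4: 'a' vs 'd' => differ
  Position 5: 'd' vs 'a' => differ
  Position 6: 'b' vs 'b' => same
  Position 7: 'd' vs 'c' => differ
  Position 8: 'c' vs 'a' => differ
Total differences (Hamming distance): 8

8


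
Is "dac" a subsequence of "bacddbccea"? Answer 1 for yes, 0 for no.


Check if "dac" is a subsequence of "bacddbccea"
Greedy scan:
  Position 0 ('b'): no match needed
  Position 1 ('a'): no match needed
  Position 2 ('c'): no match needed
  Position 3 ('d'): matches sub[0] = 'd'
  Position 4 ('d'): no match needed
  Position 5 ('b'): no match needed
  Position 6 ('c'): no match needed
  Position 7 ('c'): no match needed
  Position 8 ('e'): no match needed
  Position 9 ('a'): matches sub[1] = 'a'
Only matched 2/3 characters => not a subsequence

0


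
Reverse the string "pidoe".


Input: pidoe
Reading characters right to left:
  Position 4: 'e'
  Position 3: 'o'
  Position 2: 'd'
  Position 1: 'i'
  Position 0: 'p'
Reversed: eodip

eodip


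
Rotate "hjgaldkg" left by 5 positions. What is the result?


Input: "hjgaldkg", rotate left by 5
First 5 characters: "hjgal"
Remaining characters: "dkg"
Concatenate remaining + first: "dkg" + "hjgal" = "dkghjgal"

dkghjgal


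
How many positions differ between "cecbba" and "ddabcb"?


Comparing "cecbba" and "ddabcb" position by position:
  Position 0: 'c' vs 'd' => DIFFER
  Position 1: 'e' vs 'd' => DIFFER
  Position 2: 'c' vs 'a' => DIFFER
  Position 3: 'b' vs 'b' => same
  Position 4: 'b' vs 'c' => DIFFER
  Position 5: 'a' vs 'b' => DIFFER
Positions that differ: 5

5


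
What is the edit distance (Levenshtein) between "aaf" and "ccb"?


Computing edit distance: "aaf" -> "ccb"
DP table:
           c    c    b
      0    1    2    3
  a   1    1    2    3
  a   2    2    2    3
  f   3    3    3    3
Edit distance = dp[3][3] = 3

3


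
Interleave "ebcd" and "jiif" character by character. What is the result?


Interleaving "ebcd" and "jiif":
  Position 0: 'e' from first, 'j' from second => "ej"
  Position 1: 'b' from first, 'i' from second => "bi"
  Position 2: 'c' from first, 'i' from second => "ci"
  Position 3: 'd' from first, 'f' from second => "df"
Result: ejbicidf

ejbicidf


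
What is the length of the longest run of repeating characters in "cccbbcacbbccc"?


Input: "cccbbcacbbccc"
Scanning for longest run:
  Position 1 ('c'): continues run of 'c', length=2
  Position 2 ('c'): continues run of 'c', length=3
  Position 3 ('b'): new char, reset run to 1
  Position 4 ('b'): continues run of 'b', length=2
  Position 5 ('c'): new char, reset run to 1
  Position 6 ('a'): new char, reset run to 1
  Position 7 ('c'): new char, reset run to 1
  Position 8 ('b'): new char, reset run to 1
  Position 9 ('b'): continues run of 'b', length=2
  Position 10 ('c'): new char, reset run to 1
  Position 11 ('c'): continues run of 'c', length=2
  Position 12 ('c'): continues run of 'c', length=3
Longest run: 'c' with length 3

3


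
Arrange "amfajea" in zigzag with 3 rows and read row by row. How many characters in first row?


Zigzag "amfajea" into 3 rows:
Placing characters:
  'a' => row 0
  'm' => row 1
  'f' => row 2
  'a' => row 1
  'j' => row 0
  'e' => row 1
  'a' => row 2
Rows:
  Row 0: "aj"
  Row 1: "mae"
  Row 2: "fa"
First row length: 2

2


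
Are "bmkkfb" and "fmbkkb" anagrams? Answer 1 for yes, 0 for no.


Strings: "bmkkfb", "fmbkkb"
Sorted first:  bbfkkm
Sorted second: bbfkkm
Sorted forms match => anagrams

1


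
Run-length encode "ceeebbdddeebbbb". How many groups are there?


Input: ceeebbdddeebbbb
Scanning for consecutive runs:
  Group 1: 'c' x 1 (positions 0-0)
  Group 2: 'e' x 3 (positions 1-3)
  Group 3: 'b' x 2 (positions 4-5)
  Group 4: 'd' x 3 (positions 6-8)
  Group 5: 'e' x 2 (positions 9-10)
  Group 6: 'b' x 4 (positions 11-14)
Total groups: 6

6


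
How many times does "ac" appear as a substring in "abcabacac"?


Searching for "ac" in "abcabacac"
Scanning each position:
  Position 0: "ab" => no
  Position 1: "bc" => no
  Position 2: "ca" => no
  Position 3: "ab" => no
  Position 4: "ba" => no
  Position 5: "ac" => MATCH
  Position 6: "ca" => no
  Position 7: "ac" => MATCH
Total occurrences: 2

2


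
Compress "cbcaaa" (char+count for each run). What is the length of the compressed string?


Input: cbcaaa
Runs:
  'c' x 1 => "c1"
  'b' x 1 => "b1"
  'c' x 1 => "c1"
  'a' x 3 => "a3"
Compressed: "c1b1c1a3"
Compressed length: 8

8


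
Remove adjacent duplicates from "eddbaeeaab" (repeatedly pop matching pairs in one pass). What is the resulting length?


Input: eddbaeeaab
Stack-based adjacent duplicate removal:
  Read 'e': push. Stack: e
  Read 'd': push. Stack: ed
  Read 'd': matches stack top 'd' => pop. Stack: e
  Read 'b': push. Stack: eb
  Read 'a': push. Stack: eba
  Read 'e': push. Stack: ebae
  Read 'e': matches stack top 'e' => pop. Stack: eba
  Read 'a': matches stack top 'a' => pop. Stack: eb
  Read 'a': push. Stack: eba
  Read 'b': push. Stack: ebab
Final stack: "ebab" (length 4)

4


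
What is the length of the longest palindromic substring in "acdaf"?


Input: "acdaf"
Checking substrings for palindromes:
  No multi-char palindromic substrings found
Longest palindromic substring: "a" with length 1

1


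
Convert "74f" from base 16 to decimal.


Input: "74f" in base 16
Positional expansion:
  Digit '7' (value 7) x 16^2 = 1792
  Digit '4' (value 4) x 16^1 = 64
  Digit 'f' (value 15) x 16^0 = 15
Sum = 1871

1871


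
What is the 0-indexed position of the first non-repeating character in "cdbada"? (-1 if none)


Input: cdbada
Character frequencies:
  'a': 2
  'b': 1
  'c': 1
  'd': 2
Scanning left to right for freq == 1:
  Position 0 ('c'): unique! => answer = 0

0


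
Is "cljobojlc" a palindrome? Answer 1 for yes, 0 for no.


Input: cljobojlc
Reversed: cljobojlc
  Compare pos 0 ('c') with pos 8 ('c'): match
  Compare pos 1 ('l') with pos 7 ('l'): match
  Compare pos 2 ('j') with pos 6 ('j'): match
  Compare pos 3 ('o') with pos 5 ('o'): match
Result: palindrome

1


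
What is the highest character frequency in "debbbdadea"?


Input: debbbdadea
Character counts:
  'a': 2
  'b': 3
  'd': 3
  'e': 2
Maximum frequency: 3

3


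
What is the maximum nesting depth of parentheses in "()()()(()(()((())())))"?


Input: "()()()(()(()((())())))"
Tracking depth:
  Position 0 '(': depth becomes 1
  Position 1 ')': depth becomes 0
  Position 2 '(': depth becomes 1
  Position 3 ')': depth becomes 0
  Position 4 '(': depth becomes 1
  Position 5 ')': depth becomes 0
  Position 6 '(': depth becomes 1
  Position 7 '(': depth becomes 2
  Position 8 ')': depth becomes 1
  Position 9 '(': depth becomes 2
  Position 10 '(': depth becomes 3
  Position 11 ')': depth becomes 2
  Position 12 '(': depth becomes 3
  Position 13 '(': depth becomes 4
  Position 14 '(': depth becomes 5
  Position 15 ')': depth becomes 4
  Position 16 ')': depth becomes 3
  Position 17 '(': depth becomes 4
  Position 18 ')': depth becomes 3
  Position 19 ')': depth becomes 2
  Position 20 ')': depth becomes 1
  Position 21 ')': depth becomes 0
Maximum depth reached: 5

5


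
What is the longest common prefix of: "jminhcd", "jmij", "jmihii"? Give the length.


Words: jminhcd, jmij, jmihii
  Position 0: all 'j' => match
  Position 1: all 'm' => match
  Position 2: all 'i' => match
  Position 3: ('n', 'j', 'h') => mismatch, stop
LCP = "jmi" (length 3)

3


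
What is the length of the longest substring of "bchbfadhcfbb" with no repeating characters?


Input: "bchbfadhcfbb"
Sliding window (track last position of each char):
  Position 0 ('b'): window [0,0] length 1 -- new best
  Position 1 ('c'): window [0,1] length 2 -- new best
  Position 2 ('h'): window [0,2] length 3 -- new best
  Position 3 ('b'): repeat (last at 0), move window start to 1
  Position 3 ('b'): window [1,3] length 3
  Position 4 ('f'): window [1,4] length 4 -- new best
  Position 5 ('a'): window [1,5] length 5 -- new best
  Position 6 ('d'): window [1,6] length 6 -- new best
  Position 7 ('h'): repeat (last at 2), move window start to 3
  Position 7 ('h'): window [3,7] length 5
  Position 8 ('c'): window [3,8] length 6
  Position 9 ('f'): repeat (last at 4), move window start to 5
  Position 9 ('f'): window [5,9] length 5
  Position 10 ('b'): window [5,10] length 6
  Position 11 ('b'): repeat (last at 10), move window start to 11
  Position 11 ('b'): window [11,11] length 1
Longest substring with no repeats: "chbfad" with length 6

6


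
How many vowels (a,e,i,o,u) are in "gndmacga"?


Input: gndmacga
Checking each character:
  'g' at position 0: consonant
  'n' at position 1: consonant
  'd' at position 2: consonant
  'm' at position 3: consonant
  'a' at position 4: vowel (running total: 1)
  'c' at position 5: consonant
  'g' at position 6: consonant
  'a' at position 7: vowel (running total: 2)
Total vowels: 2

2


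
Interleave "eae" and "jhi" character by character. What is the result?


Interleaving "eae" and "jhi":
  Position 0: 'e' from first, 'j' from second => "ej"
  Position 1: 'a' from first, 'h' from second => "ah"
  Position 2: 'e' from first, 'i' from second => "ei"
Result: ejahei

ejahei


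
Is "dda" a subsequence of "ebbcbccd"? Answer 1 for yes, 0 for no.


Check if "dda" is a subsequence of "ebbcbccd"
Greedy scan:
  Position 0 ('e'): no match needed
  Position 1 ('b'): no match needed
  Position 2 ('b'): no match needed
  Position 3 ('c'): no match needed
  Position 4 ('b'): no match needed
  Position 5 ('c'): no match needed
  Position 6 ('c'): no match needed
  Position 7 ('d'): matches sub[0] = 'd'
Only matched 1/3 characters => not a subsequence

0


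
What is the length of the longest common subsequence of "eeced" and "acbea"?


LCS of "eeced" and "acbea"
DP table:
           a    c    b    e    a
      0    0    0    0    0    0
  e   0    0    0    0    1    1
  e   0    0    0    0    1    1
  c   0    0    1    1    1    1
  e   0    0    1    1    2    2
  d   0    0    1    1    2    2
LCS length = dp[5][5] = 2

2


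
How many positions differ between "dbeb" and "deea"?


Comparing "dbeb" and "deea" position by position:
  Position 0: 'd' vs 'd' => same
  Position 1: 'b' vs 'e' => DIFFER
  Position 2: 'e' vs 'e' => same
  Position 3: 'b' vs 'a' => DIFFER
Positions that differ: 2

2


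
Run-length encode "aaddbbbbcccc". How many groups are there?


Input: aaddbbbbcccc
Scanning for consecutive runs:
  Group 1: 'a' x 2 (positions 0-1)
  Group 2: 'd' x 2 (positions 2-3)
  Group 3: 'b' x 4 (positions 4-7)
  Group 4: 'c' x 4 (positions 8-11)
Total groups: 4

4


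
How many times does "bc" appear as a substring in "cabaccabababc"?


Searching for "bc" in "cabaccabababc"
Scanning each position:
  Position 0: "ca" => no
  Position 1: "ab" => no
  Position 2: "ba" => no
  Position 3: "ac" => no
  Position 4: "cc" => no
  Position 5: "ca" => no
  Position 6: "ab" => no
  Position 7: "ba" => no
  Position 8: "ab" => no
  Position 9: "ba" => no
  Position 10: "ab" => no
  Position 11: "bc" => MATCH
Total occurrences: 1

1


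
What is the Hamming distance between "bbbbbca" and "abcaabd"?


Comparing "bbbbbca" and "abcaabd" position by position:
  Position 0: 'b' vs 'a' => differ
  Position 1: 'b' vs 'b' => same
  Position 2: 'b' vs 'c' => differ
  Position 3: 'b' vs 'a' => differ
  Position 4: 'b' vs 'a' => differ
  Position 5: 'c' vs 'b' => differ
  Position 6: 'a' vs 'd' => differ
Total differences (Hamming distance): 6

6


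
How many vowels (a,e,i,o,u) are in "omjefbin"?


Input: omjefbin
Checking each character:
  'o' at position 0: vowel (running total: 1)
  'm' at position 1: consonant
  'j' at position 2: consonant
  'e' at position 3: vowel (running total: 2)
  'f' at position 4: consonant
  'b' at position 5: consonant
  'i' at position 6: vowel (running total: 3)
  'n' at position 7: consonant
Total vowels: 3

3


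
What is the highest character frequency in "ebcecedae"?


Input: ebcecedae
Character counts:
  'a': 1
  'b': 1
  'c': 2
  'd': 1
  'e': 4
Maximum frequency: 4

4


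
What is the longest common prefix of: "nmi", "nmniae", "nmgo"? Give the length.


Words: nmi, nmniae, nmgo
  Position 0: all 'n' => match
  Position 1: all 'm' => match
  Position 2: ('i', 'n', 'g') => mismatch, stop
LCP = "nm" (length 2)

2


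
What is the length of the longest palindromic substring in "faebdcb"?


Input: "faebdcb"
Checking substrings for palindromes:
  No multi-char palindromic substrings found
Longest palindromic substring: "f" with length 1

1


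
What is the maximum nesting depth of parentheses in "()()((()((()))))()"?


Input: "()()((()((()))))()"
Tracking depth:
  Position 0 '(': depth becomes 1
  Position 1 ')': depth becomes 0
  Position 2 '(': depth becomes 1
  Position 3 ')': depth becomes 0
  Position 4 '(': depth becomes 1
  Position 5 '(': depth becomes 2
  Position 6 '(': depth becomes 3
  Position 7 ')': depth becomes 2
  Position 8 '(': depth becomes 3
  Position 9 '(': depth becomes 4
  Position 10 '(': depth becomes 5
  Position 11 ')': depth becomes 4
  Position 12 ')': depth becomes 3
  Position 13 ')': depth becomes 2
  Position 14 ')': depth becomes 1
  Position 15 ')': depth becomes 0
  Position 16 '(': depth becomes 1
  Position 17 ')': depth becomes 0
Maximum depth reached: 5

5


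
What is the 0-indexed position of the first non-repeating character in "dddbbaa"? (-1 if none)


Input: dddbbaa
Character frequencies:
  'a': 2
  'b': 2
  'd': 3
Scanning left to right for freq == 1:
  Position 0 ('d'): freq=3, skip
  Position 1 ('d'): freq=3, skip
  Position 2 ('d'): freq=3, skip
  Position 3 ('b'): freq=2, skip
  Position 4 ('b'): freq=2, skip
  Position 5 ('a'): freq=2, skip
  Position 6 ('a'): freq=2, skip
  No unique character found => answer = -1

-1


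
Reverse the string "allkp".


Input: allkp
Reading characters right to left:
  Position 4: 'p'
  Position 3: 'k'
  Position 2: 'l'
  Position 1: 'l'
  Position 0: 'a'
Reversed: pklla

pklla


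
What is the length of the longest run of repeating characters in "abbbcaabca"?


Input: "abbbcaabca"
Scanning for longest run:
  Position 1 ('b'): new char, reset run to 1
  Position 2 ('b'): continues run of 'b', length=2
  Position 3 ('b'): continues run of 'b', length=3
  Position 4 ('c'): new char, reset run to 1
  Position 5 ('a'): new char, reset run to 1
  Position 6 ('a'): continues run of 'a', length=2
  Position 7 ('b'): new char, reset run to 1
  Position 8 ('c'): new char, reset run to 1
  Position 9 ('a'): new char, reset run to 1
Longest run: 'b' with length 3

3


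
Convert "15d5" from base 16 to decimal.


Input: "15d5" in base 16
Positional expansion:
  Digit '1' (value 1) x 16^3 = 4096
  Digit '5' (value 5) x 16^2 = 1280
  Digit 'd' (value 13) x 16^1 = 208
  Digit '5' (value 5) x 16^0 = 5
Sum = 5589

5589


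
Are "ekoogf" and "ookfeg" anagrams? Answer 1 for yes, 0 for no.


Strings: "ekoogf", "ookfeg"
Sorted first:  efgkoo
Sorted second: efgkoo
Sorted forms match => anagrams

1


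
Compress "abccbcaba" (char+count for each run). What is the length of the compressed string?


Input: abccbcaba
Runs:
  'a' x 1 => "a1"
  'b' x 1 => "b1"
  'c' x 2 => "c2"
  'b' x 1 => "b1"
  'c' x 1 => "c1"
  'a' x 1 => "a1"
  'b' x 1 => "b1"
  'a' x 1 => "a1"
Compressed: "a1b1c2b1c1a1b1a1"
Compressed length: 16

16


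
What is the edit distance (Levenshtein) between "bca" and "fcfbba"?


Computing edit distance: "bca" -> "fcfbba"
DP table:
           f    c    f    b    b    a
      0    1    2    3    4    5    6
  b   1    1    2    3    3    4    5
  c   2    2    1    2    3    4    5
  a   3    3    2    2    3    4    4
Edit distance = dp[3][6] = 4

4


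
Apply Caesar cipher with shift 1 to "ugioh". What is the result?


Caesar cipher: shift "ugioh" by 1
  'u' (pos 20) + 1 = pos 21 = 'v'
  'g' (pos 6) + 1 = pos 7 = 'h'
  'i' (pos 8) + 1 = pos 9 = 'j'
  'o' (pos 14) + 1 = pos 15 = 'p'
  'h' (pos 7) + 1 = pos 8 = 'i'
Result: vhjpi

vhjpi


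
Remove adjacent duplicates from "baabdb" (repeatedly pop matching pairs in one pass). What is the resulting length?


Input: baabdb
Stack-based adjacent duplicate removal:
  Read 'b': push. Stack: b
  Read 'a': push. Stack: ba
  Read 'a': matches stack top 'a' => pop. Stack: b
  Read 'b': matches stack top 'b' => pop. Stack: (empty)
  Read 'd': push. Stack: d
  Read 'b': push. Stack: db
Final stack: "db" (length 2)

2


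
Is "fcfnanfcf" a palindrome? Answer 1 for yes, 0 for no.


Input: fcfnanfcf
Reversed: fcfnanfcf
  Compare pos 0 ('f') with pos 8 ('f'): match
  Compare pos 1 ('c') with pos 7 ('c'): match
  Compare pos 2 ('f') with pos 6 ('f'): match
  Compare pos 3 ('n') with pos 5 ('n'): match
Result: palindrome

1


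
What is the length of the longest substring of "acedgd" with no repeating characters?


Input: "acedgd"
Sliding window (track last position of each char):
  Position 0 ('a'): window [0,0] length 1 -- new best
  Position 1 ('c'): window [0,1] length 2 -- new best
  Position 2 ('e'): window [0,2] length 3 -- new best
  Position 3 ('d'): window [0,3] length 4 -- new best
  Position 4 ('g'): window [0,4] length 5 -- new best
  Position 5 ('d'): repeat (last at 3), move window start to 4
  Position 5 ('d'): window [4,5] length 2
Longest substring with no repeats: "acedg" with length 5

5


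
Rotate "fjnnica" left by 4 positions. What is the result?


Input: "fjnnica", rotate left by 4
First 4 characters: "fjnn"
Remaining characters: "ica"
Concatenate remaining + first: "ica" + "fjnn" = "icafjnn"

icafjnn


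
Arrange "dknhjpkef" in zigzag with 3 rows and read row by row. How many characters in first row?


Zigzag "dknhjpkef" into 3 rows:
Placing characters:
  'd' => row 0
  'k' => row 1
  'n' => row 2
  'h' => row 1
  'j' => row 0
  'p' => row 1
  'k' => row 2
  'e' => row 1
  'f' => row 0
Rows:
  Row 0: "djf"
  Row 1: "khpe"
  Row 2: "nk"
First row length: 3

3


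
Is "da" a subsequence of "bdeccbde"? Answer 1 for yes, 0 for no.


Check if "da" is a subsequence of "bdeccbde"
Greedy scan:
  Position 0 ('b'): no match needed
  Position 1 ('d'): matches sub[0] = 'd'
  Position 2 ('e'): no match needed
  Position 3 ('c'): no match needed
  Position 4 ('c'): no match needed
  Position 5 ('b'): no match needed
  Position 6 ('d'): no match needed
  Position 7 ('e'): no match needed
Only matched 1/2 characters => not a subsequence

0


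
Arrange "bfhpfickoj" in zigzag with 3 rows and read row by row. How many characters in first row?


Zigzag "bfhpfickoj" into 3 rows:
Placing characters:
  'b' => row 0
  'f' => row 1
  'h' => row 2
  'p' => row 1
  'f' => row 0
  'i' => row 1
  'c' => row 2
  'k' => row 1
  'o' => row 0
  'j' => row 1
Rows:
  Row 0: "bfo"
  Row 1: "fpikj"
  Row 2: "hc"
First row length: 3

3


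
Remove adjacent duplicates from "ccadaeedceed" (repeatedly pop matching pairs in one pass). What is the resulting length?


Input: ccadaeedceed
Stack-based adjacent duplicate removal:
  Read 'c': push. Stack: c
  Read 'c': matches stack top 'c' => pop. Stack: (empty)
  Read 'a': push. Stack: a
  Read 'd': push. Stack: ad
  Read 'a': push. Stack: ada
  Read 'e': push. Stack: adae
  Read 'e': matches stack top 'e' => pop. Stack: ada
  Read 'd': push. Stack: adad
  Read 'c': push. Stack: adadc
  Read 'e': push. Stack: adadce
  Read 'e': matches stack top 'e' => pop. Stack: adadc
  Read 'd': push. Stack: adadcd
Final stack: "adadcd" (length 6)

6


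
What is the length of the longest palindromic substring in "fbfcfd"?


Input: "fbfcfd"
Checking substrings for palindromes:
  [0:3] "fbf" (len 3) => palindrome
  [2:5] "fcf" (len 3) => palindrome
Longest palindromic substring: "fbf" with length 3

3


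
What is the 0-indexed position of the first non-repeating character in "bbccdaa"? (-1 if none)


Input: bbccdaa
Character frequencies:
  'a': 2
  'b': 2
  'c': 2
  'd': 1
Scanning left to right for freq == 1:
  Position 0 ('b'): freq=2, skip
  Position 1 ('b'): freq=2, skip
  Position 2 ('c'): freq=2, skip
  Position 3 ('c'): freq=2, skip
  Position 4 ('d'): unique! => answer = 4

4
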